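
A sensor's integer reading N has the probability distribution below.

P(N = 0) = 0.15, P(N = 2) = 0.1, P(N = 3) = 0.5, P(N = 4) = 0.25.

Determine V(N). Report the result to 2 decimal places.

E[N] = (0)(0.15) + (2)(0.1) + (3)(0.5) + (4)(0.25) = 2.7
E[N²] = (0)²(0.15) + (2)²(0.1) + (3)²(0.5) + (4)²(0.25) = 8.9
V(N) = E[N²] − (E[N])² = 8.9 − (2.7)² = 1.61

1.61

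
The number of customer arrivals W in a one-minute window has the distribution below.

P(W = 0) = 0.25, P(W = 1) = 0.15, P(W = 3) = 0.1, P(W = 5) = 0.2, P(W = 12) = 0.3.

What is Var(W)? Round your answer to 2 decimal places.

E[W] = (0)(0.25) + (1)(0.15) + (3)(0.1) + (5)(0.2) + (12)(0.3) = 5.05
E[W²] = (0)²(0.25) + (1)²(0.15) + (3)²(0.1) + (5)²(0.2) + (12)²(0.3) = 49.25
Var(W) = E[W²] − (E[W])² = 49.25 − (5.05)² = 23.7475

23.75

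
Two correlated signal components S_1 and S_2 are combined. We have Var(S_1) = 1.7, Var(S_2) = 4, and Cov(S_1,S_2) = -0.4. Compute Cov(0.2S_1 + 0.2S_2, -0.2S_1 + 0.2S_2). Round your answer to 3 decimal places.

0.092

Cov(0.2S_1 + 0.2S_2, -0.2S_1 + 0.2S_2) = (0.2)(-0.2)Var(S_1) + (0.2)(0.2)Var(S_2) + [(0.2)(0.2) + (0.2)(-0.2)]Cov(S_1,S_2)
= -0.04·1.7 + 0.04·4 + 0·-0.4 = 0.092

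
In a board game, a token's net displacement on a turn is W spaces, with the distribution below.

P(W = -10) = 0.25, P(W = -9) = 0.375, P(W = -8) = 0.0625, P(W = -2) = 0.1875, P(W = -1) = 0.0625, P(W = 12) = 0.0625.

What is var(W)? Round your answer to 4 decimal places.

32.4336

E[W] = (-10)(0.25) + (-9)(0.375) + (-8)(0.0625) + (-2)(0.1875) + (-1)(0.0625) + (12)(0.0625) = -6.0625
E[W²] = (-10)²(0.25) + (-9)²(0.375) + (-8)²(0.0625) + (-2)²(0.1875) + (-1)²(0.0625) + (12)²(0.0625) = 69.1875
var(W) = E[W²] − (E[W])² = 69.1875 − (-6.0625)² = 32.43359375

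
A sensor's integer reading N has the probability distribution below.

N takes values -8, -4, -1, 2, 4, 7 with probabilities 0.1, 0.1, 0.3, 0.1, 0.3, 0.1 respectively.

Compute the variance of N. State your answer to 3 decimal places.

18.040

E[N] = (-8)(0.1) + (-4)(0.1) + (-1)(0.3) + (2)(0.1) + (4)(0.3) + (7)(0.1) = 0.6
E[N²] = (-8)²(0.1) + (-4)²(0.1) + (-1)²(0.3) + (2)²(0.1) + (4)²(0.3) + (7)²(0.1) = 18.4
Var(N) = E[N²] − (E[N])² = 18.4 − (0.6)² = 18.04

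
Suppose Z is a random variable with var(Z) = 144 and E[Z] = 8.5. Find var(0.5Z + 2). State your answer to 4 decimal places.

36.0000

var(0.5Z + 2) = (0.5)²·var(Z) = 0.25·144 = 36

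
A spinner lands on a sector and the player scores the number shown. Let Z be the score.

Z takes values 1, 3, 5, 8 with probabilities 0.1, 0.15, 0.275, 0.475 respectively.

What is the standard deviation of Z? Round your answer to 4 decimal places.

E[Z] = (1)(0.1) + (3)(0.15) + (5)(0.275) + (8)(0.475) = 5.725
E[Z²] = (1)²(0.1) + (3)²(0.15) + (5)²(0.275) + (8)²(0.475) = 38.725
V(Z) = E[Z²] − (E[Z])² = 38.725 − (5.725)² = 5.949375
σ(Z) = √5.949375 ≈ 2.4391

2.4391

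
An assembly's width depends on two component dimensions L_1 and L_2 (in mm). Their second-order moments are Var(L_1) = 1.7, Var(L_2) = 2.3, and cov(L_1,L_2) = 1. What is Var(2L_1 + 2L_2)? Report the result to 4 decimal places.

24.0000

Var(2L_1 + 2L_2) = (2)²·Var(L_1) + (2)²·Var(L_2) + 2·(2)·(2)·cov(L_1,L_2)
= 4·1.7 + 4·2.3 + 8·1 = 24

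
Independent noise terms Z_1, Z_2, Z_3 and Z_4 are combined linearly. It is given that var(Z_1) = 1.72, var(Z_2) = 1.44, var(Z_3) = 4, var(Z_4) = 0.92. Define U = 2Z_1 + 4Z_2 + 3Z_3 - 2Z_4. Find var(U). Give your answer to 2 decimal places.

69.60

By independence, var(U) = (2)²var(Z_1) + (4)²var(Z_2) + (3)²var(Z_3) + (-2)²var(Z_4)
= (2)²·1.72 + (4)²·1.44 + (3)²·4 + (-2)²·0.92 = 69.6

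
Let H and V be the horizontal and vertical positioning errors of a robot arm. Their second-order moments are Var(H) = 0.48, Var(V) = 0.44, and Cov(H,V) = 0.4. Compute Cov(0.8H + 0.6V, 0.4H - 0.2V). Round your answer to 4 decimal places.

0.1328

Cov(0.8H + 0.6V, 0.4H - 0.2V) = (0.8)(0.4)Var(H) + (0.6)(-0.2)Var(V) + [(0.8)(-0.2) + (0.6)(0.4)]Cov(H,V)
= 0.32·0.48 + -0.12·0.44 + 0.08·0.4 = 0.1328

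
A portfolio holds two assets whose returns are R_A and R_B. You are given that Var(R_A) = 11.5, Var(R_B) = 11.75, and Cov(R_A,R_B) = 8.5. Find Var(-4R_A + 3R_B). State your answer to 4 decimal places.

85.7500

Var(-4R_A + 3R_B) = (-4)²·Var(R_A) + (3)²·Var(R_B) + 2·(-4)·(3)·Cov(R_A,R_B)
= 16·11.5 + 9·11.75 + -24·8.5 = 85.75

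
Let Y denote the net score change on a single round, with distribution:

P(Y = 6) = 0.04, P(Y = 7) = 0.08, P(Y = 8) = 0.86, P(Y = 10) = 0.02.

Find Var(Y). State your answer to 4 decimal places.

E[Y] = (6)(0.04) + (7)(0.08) + (8)(0.86) + (10)(0.02) = 7.88
E[Y²] = (6)²(0.04) + (7)²(0.08) + (8)²(0.86) + (10)²(0.02) = 62.4
Var(Y) = E[Y²] − (E[Y])² = 62.4 − (7.88)² = 0.3056

0.3056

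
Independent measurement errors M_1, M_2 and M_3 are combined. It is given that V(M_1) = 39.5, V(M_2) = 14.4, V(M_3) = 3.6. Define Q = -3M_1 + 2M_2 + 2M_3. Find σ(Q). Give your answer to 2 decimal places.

By independence, V(Q) = (-3)²V(M_1) + (2)²V(M_2) + (2)²V(M_3)
= (-3)²·39.5 + (2)²·14.4 + (2)²·3.6 = 427.5
σ(Q) = √427.5 ≈ 20.68

20.68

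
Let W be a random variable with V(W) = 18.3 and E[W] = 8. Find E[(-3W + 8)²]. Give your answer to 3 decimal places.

420.700

E[-3W + 8] = -3·8 + 8 = -16
V(-3W + 8) = (-3)²·18.3 = 164.7
E[(-3W + 8)²] = V((-3W + 8)) + (E[(-3W + 8)])² = 164.7 + (-16)² = 420.7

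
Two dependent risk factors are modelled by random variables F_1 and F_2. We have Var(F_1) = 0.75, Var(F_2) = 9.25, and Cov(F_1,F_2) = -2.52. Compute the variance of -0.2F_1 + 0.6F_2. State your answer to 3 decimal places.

Var(-0.2F_1 + 0.6F_2) = (-0.2)²·Var(F_1) + (0.6)²·Var(F_2) + 2·(-0.2)·(0.6)·Cov(F_1,F_2)
= 0.04·0.75 + 0.36·9.25 + -0.24·-2.52 = 3.9648

3.965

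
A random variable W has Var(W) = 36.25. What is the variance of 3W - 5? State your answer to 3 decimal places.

326.250

Var(3W - 5) = (3)²·Var(W) = 9·36.25 = 326.25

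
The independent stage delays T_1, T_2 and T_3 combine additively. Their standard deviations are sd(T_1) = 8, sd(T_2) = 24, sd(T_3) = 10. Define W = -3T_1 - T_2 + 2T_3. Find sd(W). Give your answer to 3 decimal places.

Var(T_1) = 64, Var(T_2) = 576, Var(T_3) = 100
By independence, Var(W) = (-3)²Var(T_1) + (-1)²Var(T_2) + (2)²Var(T_3)
= (-3)²·64 + (-1)²·576 + (2)²·100 = 1552
sd(W) = √1552 ≈ 39.395

39.395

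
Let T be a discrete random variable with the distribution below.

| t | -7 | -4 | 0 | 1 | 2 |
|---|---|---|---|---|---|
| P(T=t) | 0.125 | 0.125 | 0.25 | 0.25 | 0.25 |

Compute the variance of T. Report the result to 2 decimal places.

E[T] = (-7)(0.125) + (-4)(0.125) + (0)(0.25) + (1)(0.25) + (2)(0.25) = -0.625
E[T²] = (-7)²(0.125) + (-4)²(0.125) + (0)²(0.25) + (1)²(0.25) + (2)²(0.25) = 9.375
V(T) = E[T²] − (E[T])² = 9.375 − (-0.625)² = 8.984375

8.98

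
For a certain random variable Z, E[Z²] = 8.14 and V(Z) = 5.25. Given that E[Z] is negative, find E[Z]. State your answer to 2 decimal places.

(E[Z])² = E[Z²] − V(Z) = 8.14 − 5.25 = 2.89
E[Z] = −√2.89 = -1.7

-1.70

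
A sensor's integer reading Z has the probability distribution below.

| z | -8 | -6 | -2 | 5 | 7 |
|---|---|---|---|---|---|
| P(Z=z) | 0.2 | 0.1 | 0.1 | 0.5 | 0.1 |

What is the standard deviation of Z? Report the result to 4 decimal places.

5.7931

E[Z] = (-8)(0.2) + (-6)(0.1) + (-2)(0.1) + (5)(0.5) + (7)(0.1) = 0.8
E[Z²] = (-8)²(0.2) + (-6)²(0.1) + (-2)²(0.1) + (5)²(0.5) + (7)²(0.1) = 34.2
V(Z) = E[Z²] − (E[Z])² = 34.2 − (0.8)² = 33.56
SD(Z) = √33.56 ≈ 5.7931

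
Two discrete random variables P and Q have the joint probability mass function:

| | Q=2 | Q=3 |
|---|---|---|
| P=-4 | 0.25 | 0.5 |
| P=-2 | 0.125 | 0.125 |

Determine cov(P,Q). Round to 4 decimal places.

-0.0625

E[P] = -3.5,  E[Q] = 2.625
E[PQ] = -9.25
cov(P,Q) = E[PQ] − E[P]E[Q] = -9.25 − (-3.5)(2.625) = -0.0625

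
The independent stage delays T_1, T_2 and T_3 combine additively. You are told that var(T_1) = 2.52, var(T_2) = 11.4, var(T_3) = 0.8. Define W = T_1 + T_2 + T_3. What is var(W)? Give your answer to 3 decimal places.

14.720

By independence, var(W) = (1)²var(T_1) + (1)²var(T_2) + (1)²var(T_3)
= (1)²·2.52 + (1)²·11.4 + (1)²·0.8 = 14.72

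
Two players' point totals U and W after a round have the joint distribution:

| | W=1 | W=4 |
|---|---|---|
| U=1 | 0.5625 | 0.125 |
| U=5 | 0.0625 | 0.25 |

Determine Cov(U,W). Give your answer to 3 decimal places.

E[U] = 2.25,  E[W] = 2.125
E[UW] = 6.375
Cov(U,W) = E[UW] − E[U]E[W] = 6.375 − (2.25)(2.125) = 1.59375

1.594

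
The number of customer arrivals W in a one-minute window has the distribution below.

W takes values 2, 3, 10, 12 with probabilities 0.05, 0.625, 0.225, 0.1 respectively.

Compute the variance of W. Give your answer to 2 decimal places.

E[W] = (2)(0.05) + (3)(0.625) + (10)(0.225) + (12)(0.1) = 5.425
E[W²] = (2)²(0.05) + (3)²(0.625) + (10)²(0.225) + (12)²(0.1) = 42.725
Var(W) = E[W²] − (E[W])² = 42.725 − (5.425)² = 13.294375

13.29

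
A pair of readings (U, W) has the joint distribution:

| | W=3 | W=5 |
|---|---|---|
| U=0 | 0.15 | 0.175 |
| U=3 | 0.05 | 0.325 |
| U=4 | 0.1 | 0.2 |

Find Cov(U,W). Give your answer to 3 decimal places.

0.295

E[U] = 2.325,  E[W] = 4.4
E[UW] = 10.525
Cov(U,W) = E[UW] − E[U]E[W] = 10.525 − (2.325)(4.4) = 0.295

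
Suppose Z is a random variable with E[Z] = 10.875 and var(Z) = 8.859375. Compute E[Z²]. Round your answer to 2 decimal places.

127.13

E[Z²] = var(Z) + (E[Z])² = 8.859375 + (10.875)² = 127.125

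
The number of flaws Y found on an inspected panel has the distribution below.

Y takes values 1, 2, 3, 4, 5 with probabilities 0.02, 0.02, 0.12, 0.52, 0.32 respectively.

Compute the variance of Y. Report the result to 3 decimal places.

0.690

E[Y] = (1)(0.02) + (2)(0.02) + (3)(0.12) + (4)(0.52) + (5)(0.32) = 4.1
E[Y²] = (1)²(0.02) + (2)²(0.02) + (3)²(0.12) + (4)²(0.52) + (5)²(0.32) = 17.5
var(Y) = E[Y²] − (E[Y])² = 17.5 − (4.1)² = 0.69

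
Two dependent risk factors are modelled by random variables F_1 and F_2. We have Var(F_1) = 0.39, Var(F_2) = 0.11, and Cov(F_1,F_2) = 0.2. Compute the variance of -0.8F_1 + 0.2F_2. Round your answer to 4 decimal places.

Var(-0.8F_1 + 0.2F_2) = (-0.8)²·Var(F_1) + (0.2)²·Var(F_2) + 2·(-0.8)·(0.2)·Cov(F_1,F_2)
= 0.64·0.39 + 0.04·0.11 + -0.32·0.2 = 0.19

0.1900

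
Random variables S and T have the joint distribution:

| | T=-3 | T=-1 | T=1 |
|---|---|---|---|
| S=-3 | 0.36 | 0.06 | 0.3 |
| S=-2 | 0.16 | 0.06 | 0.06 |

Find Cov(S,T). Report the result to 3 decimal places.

-0.110

E[S] = -2.72,  E[T] = -1.32
E[ST] = 3.48
Cov(S,T) = E[ST] − E[S]E[T] = 3.48 − (-2.72)(-1.32) = -0.1104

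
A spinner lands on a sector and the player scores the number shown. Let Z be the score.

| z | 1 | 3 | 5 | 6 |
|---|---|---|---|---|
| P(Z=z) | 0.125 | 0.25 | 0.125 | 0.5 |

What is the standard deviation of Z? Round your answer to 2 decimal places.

1.80

E[Z] = (1)(0.125) + (3)(0.25) + (5)(0.125) + (6)(0.5) = 4.5
E[Z²] = (1)²(0.125) + (3)²(0.25) + (5)²(0.125) + (6)²(0.5) = 23.5
var(Z) = E[Z²] − (E[Z])² = 23.5 − (4.5)² = 3.25
SD(Z) = √3.25 ≈ 1.80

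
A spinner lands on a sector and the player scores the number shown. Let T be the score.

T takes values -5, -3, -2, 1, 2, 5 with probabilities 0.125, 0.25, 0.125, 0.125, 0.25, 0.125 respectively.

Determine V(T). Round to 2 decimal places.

9.98

E[T] = (-5)(0.125) + (-3)(0.25) + (-2)(0.125) + (1)(0.125) + (2)(0.25) + (5)(0.125) = -0.375
E[T²] = (-5)²(0.125) + (-3)²(0.25) + (-2)²(0.125) + (1)²(0.125) + (2)²(0.25) + (5)²(0.125) = 10.125
V(T) = E[T²] − (E[T])² = 10.125 − (-0.375)² = 9.984375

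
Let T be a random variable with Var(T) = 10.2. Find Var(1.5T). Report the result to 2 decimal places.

22.95

Var(1.5T) = (1.5)²·Var(T) = 2.25·10.2 = 22.95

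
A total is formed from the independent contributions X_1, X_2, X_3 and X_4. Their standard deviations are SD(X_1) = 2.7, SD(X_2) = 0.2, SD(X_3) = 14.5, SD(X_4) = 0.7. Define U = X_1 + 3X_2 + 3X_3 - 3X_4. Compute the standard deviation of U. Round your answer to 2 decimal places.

V(X_1) = 7.29, V(X_2) = 0.04, V(X_3) = 210.25, V(X_4) = 0.49
By independence, V(U) = (1)²V(X_1) + (3)²V(X_2) + (3)²V(X_3) + (-3)²V(X_4)
= (1)²·7.29 + (3)²·0.04 + (3)²·210.25 + (-3)²·0.49 = 1904.31
SD(U) = √1904.31 ≈ 43.64

43.64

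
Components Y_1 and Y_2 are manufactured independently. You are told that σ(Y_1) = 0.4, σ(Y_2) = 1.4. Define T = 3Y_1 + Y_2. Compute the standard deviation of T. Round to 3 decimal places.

1.844

Var(Y_1) = 0.16, Var(Y_2) = 1.96
By independence, Var(T) = (3)²Var(Y_1) + (1)²Var(Y_2)
= (3)²·0.16 + (1)²·1.96 = 3.4
σ(T) = √3.4 ≈ 1.844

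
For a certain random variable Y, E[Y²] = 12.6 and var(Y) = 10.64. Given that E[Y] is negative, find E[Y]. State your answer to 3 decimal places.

(E[Y])² = E[Y²] − var(Y) = 12.6 − 10.64 = 1.96
E[Y] = −√1.96 = -1.4

-1.400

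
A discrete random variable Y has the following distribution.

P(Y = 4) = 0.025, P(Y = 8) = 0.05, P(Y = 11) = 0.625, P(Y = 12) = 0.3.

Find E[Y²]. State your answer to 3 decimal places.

122.425

E[Y²] = (4)²(0.025) + (8)²(0.05) + (11)²(0.625) + (12)²(0.3) = 122.425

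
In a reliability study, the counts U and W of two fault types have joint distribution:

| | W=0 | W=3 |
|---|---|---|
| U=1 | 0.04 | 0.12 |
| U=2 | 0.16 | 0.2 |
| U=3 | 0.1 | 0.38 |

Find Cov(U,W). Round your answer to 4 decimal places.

E[U] = 2.32,  E[W] = 2.1
E[UW] = 4.98
Cov(U,W) = E[UW] − E[U]E[W] = 4.98 − (2.32)(2.1) = 0.108

0.1080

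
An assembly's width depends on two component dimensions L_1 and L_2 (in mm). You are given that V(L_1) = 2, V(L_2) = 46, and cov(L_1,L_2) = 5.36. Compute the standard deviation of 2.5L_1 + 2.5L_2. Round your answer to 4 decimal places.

V(2.5L_1 + 2.5L_2) = (2.5)²·V(L_1) + (2.5)²·V(L_2) + 2·(2.5)·(2.5)·cov(L_1,L_2)
= 6.25·2 + 6.25·46 + 12.5·5.36 = 367
SD(2.5L_1 + 2.5L_2) = √367 ≈ 19.1572

19.1572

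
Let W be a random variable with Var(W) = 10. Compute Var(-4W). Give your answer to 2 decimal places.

Var(-4W) = (-4)²·Var(W) = 16·10 = 160

160.00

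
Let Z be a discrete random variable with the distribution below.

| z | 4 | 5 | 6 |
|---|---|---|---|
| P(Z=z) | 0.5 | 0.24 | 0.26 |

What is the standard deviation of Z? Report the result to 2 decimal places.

E[Z] = (4)(0.5) + (5)(0.24) + (6)(0.26) = 4.76
E[Z²] = (4)²(0.5) + (5)²(0.24) + (6)²(0.26) = 23.36
Var(Z) = E[Z²] − (E[Z])² = 23.36 − (4.76)² = 0.7024
sd(Z) = √0.7024 ≈ 0.84

0.84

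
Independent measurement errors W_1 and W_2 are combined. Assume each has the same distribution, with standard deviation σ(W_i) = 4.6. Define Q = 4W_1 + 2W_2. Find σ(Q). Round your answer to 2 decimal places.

20.57

Var(W_i) = (4.6)² = 21.16
By independence, Var(Q) = (4)²Var(W_1) + (2)²Var(W_2)
= (4)²·21.16 + (2)²·21.16 = 423.2
σ(Q) = √423.2 ≈ 20.57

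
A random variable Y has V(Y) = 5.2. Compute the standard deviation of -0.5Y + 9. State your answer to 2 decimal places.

V(-0.5Y + 9) = (-0.5)²·5.2 = 1.3
SD(-0.5Y + 9) = √1.3 ≈ 1.14

1.14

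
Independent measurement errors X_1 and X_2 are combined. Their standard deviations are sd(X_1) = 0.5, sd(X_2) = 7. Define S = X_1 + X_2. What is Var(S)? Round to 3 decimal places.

Var(X_1) = 0.25, Var(X_2) = 49
By independence, Var(S) = (1)²Var(X_1) + (1)²Var(X_2)
= (1)²·0.25 + (1)²·49 = 49.25

49.250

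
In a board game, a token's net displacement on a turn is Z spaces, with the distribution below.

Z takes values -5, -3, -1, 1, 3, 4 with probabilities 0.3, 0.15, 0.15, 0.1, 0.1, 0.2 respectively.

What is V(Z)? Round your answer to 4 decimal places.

E[Z] = (-5)(0.3) + (-3)(0.15) + (-1)(0.15) + (1)(0.1) + (3)(0.1) + (4)(0.2) = -0.9
E[Z²] = (-5)²(0.3) + (-3)²(0.15) + (-1)²(0.15) + (1)²(0.1) + (3)²(0.1) + (4)²(0.2) = 13.2
V(Z) = E[Z²] − (E[Z])² = 13.2 − (-0.9)² = 12.39

12.3900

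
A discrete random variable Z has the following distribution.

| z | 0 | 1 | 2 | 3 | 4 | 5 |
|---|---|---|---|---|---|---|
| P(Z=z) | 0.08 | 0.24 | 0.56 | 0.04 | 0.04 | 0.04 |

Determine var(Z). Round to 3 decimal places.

1.094

E[Z] = (0)(0.08) + (1)(0.24) + (2)(0.56) + (3)(0.04) + (4)(0.04) + (5)(0.04) = 1.84
E[Z²] = (0)²(0.08) + (1)²(0.24) + (2)²(0.56) + (3)²(0.04) + (4)²(0.04) + (5)²(0.04) = 4.48
var(Z) = E[Z²] − (E[Z])² = 4.48 − (1.84)² = 1.0944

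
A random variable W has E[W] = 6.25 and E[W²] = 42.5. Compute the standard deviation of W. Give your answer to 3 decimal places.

1.854

var(W) = 42.5 − (6.25)² = 3.4375
σ(W) = √3.4375 ≈ 1.854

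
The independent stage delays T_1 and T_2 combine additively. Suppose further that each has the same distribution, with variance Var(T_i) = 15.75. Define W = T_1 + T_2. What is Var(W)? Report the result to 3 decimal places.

31.500

By independence, Var(W) = (1)²Var(T_1) + (1)²Var(T_2)
= (1)²·15.75 + (1)²·15.75 = 31.5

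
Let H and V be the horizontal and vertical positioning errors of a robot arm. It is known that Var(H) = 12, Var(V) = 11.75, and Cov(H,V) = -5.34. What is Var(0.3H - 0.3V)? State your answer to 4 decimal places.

Var(0.3H - 0.3V) = (0.3)²·Var(H) + (-0.3)²·Var(V) + 2·(0.3)·(-0.3)·Cov(H,V)
= 0.09·12 + 0.09·11.75 + -0.18·-5.34 = 3.0987

3.0987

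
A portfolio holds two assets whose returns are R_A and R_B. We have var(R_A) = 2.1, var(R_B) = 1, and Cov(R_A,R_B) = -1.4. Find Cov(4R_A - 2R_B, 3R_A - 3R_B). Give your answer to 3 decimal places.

Cov(4R_A - 2R_B, 3R_A - 3R_B) = (4)(3)var(R_A) + (-2)(-3)var(R_B) + [(4)(-3) + (-2)(3)]Cov(R_A,R_B)
= 12·2.1 + 6·1 + -18·-1.4 = 56.4

56.400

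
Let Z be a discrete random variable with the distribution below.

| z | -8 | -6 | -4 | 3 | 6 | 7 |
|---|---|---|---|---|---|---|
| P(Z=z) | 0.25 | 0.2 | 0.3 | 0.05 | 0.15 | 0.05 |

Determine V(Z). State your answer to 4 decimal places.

E[Z] = (-8)(0.25) + (-6)(0.2) + (-4)(0.3) + (3)(0.05) + (6)(0.15) + (7)(0.05) = -3
E[Z²] = (-8)²(0.25) + (-6)²(0.2) + (-4)²(0.3) + (3)²(0.05) + (6)²(0.15) + (7)²(0.05) = 36.3
V(Z) = E[Z²] − (E[Z])² = 36.3 − (-3)² = 27.3

27.3000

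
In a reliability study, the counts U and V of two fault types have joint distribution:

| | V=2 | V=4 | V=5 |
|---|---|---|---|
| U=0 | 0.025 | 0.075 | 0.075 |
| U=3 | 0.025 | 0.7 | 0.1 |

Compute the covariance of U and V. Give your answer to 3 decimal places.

E[U] = 2.475,  E[V] = 4.075
E[UV] = 10.05
Cov(U,V) = E[UV] − E[U]E[V] = 10.05 − (2.475)(4.075) = -0.035625

-0.036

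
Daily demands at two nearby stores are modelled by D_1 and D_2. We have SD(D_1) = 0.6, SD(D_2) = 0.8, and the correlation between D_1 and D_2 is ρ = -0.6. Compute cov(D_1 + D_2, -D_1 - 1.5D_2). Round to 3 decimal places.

-0.600

V(D_1) = (0.6)² = 0.36;  V(D_2) = (0.8)² = 0.64
cov(D_1,D_2) = ρ·SD(D_1)·SD(D_2) = -0.6·0.6·0.8 = -0.288
cov(D_1 + D_2, -D_1 - 1.5D_2) = (1)(-1)V(D_1) + (1)(-1.5)V(D_2) + [(1)(-1.5) + (1)(-1)]cov(D_1,D_2)
= -1·0.36 + -1.5·0.64 + -2.5·-0.288 = -0.6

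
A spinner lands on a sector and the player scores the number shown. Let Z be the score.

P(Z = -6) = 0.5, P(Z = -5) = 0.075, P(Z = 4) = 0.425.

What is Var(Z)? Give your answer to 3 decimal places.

23.869

E[Z] = (-6)(0.5) + (-5)(0.075) + (4)(0.425) = -1.675
E[Z²] = (-6)²(0.5) + (-5)²(0.075) + (4)²(0.425) = 26.675
Var(Z) = E[Z²] − (E[Z])² = 26.675 − (-1.675)² = 23.869375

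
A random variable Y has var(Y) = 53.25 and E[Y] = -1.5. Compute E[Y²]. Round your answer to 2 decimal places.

55.50

E[Y²] = var(Y) + (E[Y])² = 53.25 + (-1.5)² = 55.5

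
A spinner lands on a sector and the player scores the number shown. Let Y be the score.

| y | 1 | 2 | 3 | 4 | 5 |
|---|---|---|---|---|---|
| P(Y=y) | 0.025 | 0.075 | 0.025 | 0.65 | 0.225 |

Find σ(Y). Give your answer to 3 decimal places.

0.880

E[Y] = (1)(0.025) + (2)(0.075) + (3)(0.025) + (4)(0.65) + (5)(0.225) = 3.975
E[Y²] = (1)²(0.025) + (2)²(0.075) + (3)²(0.025) + (4)²(0.65) + (5)²(0.225) = 16.575
Var(Y) = E[Y²] − (E[Y])² = 16.575 − (3.975)² = 0.774375
σ(Y) = √0.774375 ≈ 0.880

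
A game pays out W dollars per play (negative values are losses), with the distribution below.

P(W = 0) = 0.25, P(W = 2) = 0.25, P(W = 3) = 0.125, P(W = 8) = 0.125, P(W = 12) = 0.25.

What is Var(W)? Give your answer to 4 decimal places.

22.3594

E[W] = (0)(0.25) + (2)(0.25) + (3)(0.125) + (8)(0.125) + (12)(0.25) = 4.875
E[W²] = (0)²(0.25) + (2)²(0.25) + (3)²(0.125) + (8)²(0.125) + (12)²(0.25) = 46.125
Var(W) = E[W²] − (E[W])² = 46.125 − (4.875)² = 22.359375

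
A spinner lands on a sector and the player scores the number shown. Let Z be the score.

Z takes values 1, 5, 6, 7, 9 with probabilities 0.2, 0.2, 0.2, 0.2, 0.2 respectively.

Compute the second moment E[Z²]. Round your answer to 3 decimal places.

E[Z²] = (1)²(0.2) + (5)²(0.2) + (6)²(0.2) + (7)²(0.2) + (9)²(0.2) = 38.4

38.400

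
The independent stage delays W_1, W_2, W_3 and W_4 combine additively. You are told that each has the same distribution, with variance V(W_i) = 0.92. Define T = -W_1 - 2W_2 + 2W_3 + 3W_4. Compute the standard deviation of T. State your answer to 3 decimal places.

4.069

By independence, V(T) = (-1)²V(W_1) + (-2)²V(W_2) + (2)²V(W_3) + (3)²V(W_4)
= (-1)²·0.92 + (-2)²·0.92 + (2)²·0.92 + (3)²·0.92 = 16.56
sd(T) = √16.56 ≈ 4.069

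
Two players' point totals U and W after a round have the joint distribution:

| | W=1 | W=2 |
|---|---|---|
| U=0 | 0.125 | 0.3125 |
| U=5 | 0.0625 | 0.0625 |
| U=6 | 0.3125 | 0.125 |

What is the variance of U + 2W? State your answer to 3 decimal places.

E[U] = 3.25,  E[W] = 1.5,  E[UW] = 4.3125
V(U) = 18.875 − (3.25)² = 8.3125;  V(W) = 2.5 − (1.5)² = 0.25
Cov(U,W) = 4.3125 − (3.25)(1.5) = -0.5625
V(U + 2W) = (1)²·8.3125 + (2)²·0.25 + 2·(1)·(2)·-0.5625 = 7.0625

7.063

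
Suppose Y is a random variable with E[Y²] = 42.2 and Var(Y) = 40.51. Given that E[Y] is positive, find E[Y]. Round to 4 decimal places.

(E[Y])² = E[Y²] − Var(Y) = 42.2 − 40.51 = 1.69
E[Y] = √1.69 = 1.3

1.3000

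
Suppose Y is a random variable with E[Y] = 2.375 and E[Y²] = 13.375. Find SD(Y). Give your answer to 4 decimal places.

V(Y) = 13.375 − (2.375)² = 7.734375
SD(Y) = √7.734375 ≈ 2.7811

2.7811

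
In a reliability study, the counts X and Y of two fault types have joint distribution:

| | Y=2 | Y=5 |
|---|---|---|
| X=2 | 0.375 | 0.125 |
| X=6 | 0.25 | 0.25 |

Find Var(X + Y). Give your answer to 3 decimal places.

7.609

E[X] = 4,  E[Y] = 3.125,  E[XY] = 13.25
Var(X) = 20 − (4)² = 4;  Var(Y) = 11.875 − (3.125)² = 2.109375
cov(X,Y) = 13.25 − (4)(3.125) = 0.75
Var(X + Y) = (1)²·4 + (1)²·2.109375 + 2·(1)·(1)·0.75 = 7.609375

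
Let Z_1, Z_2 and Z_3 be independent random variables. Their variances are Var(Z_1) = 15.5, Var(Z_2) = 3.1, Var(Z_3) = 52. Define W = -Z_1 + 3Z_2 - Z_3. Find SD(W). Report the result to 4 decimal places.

9.7673

By independence, Var(W) = (-1)²Var(Z_1) + (3)²Var(Z_2) + (-1)²Var(Z_3)
= (-1)²·15.5 + (3)²·3.1 + (-1)²·52 = 95.4
SD(W) = √95.4 ≈ 9.7673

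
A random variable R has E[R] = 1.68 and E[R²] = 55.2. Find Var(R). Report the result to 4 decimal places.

52.3776

Var(R) = 55.2 − (1.68)² = 52.3776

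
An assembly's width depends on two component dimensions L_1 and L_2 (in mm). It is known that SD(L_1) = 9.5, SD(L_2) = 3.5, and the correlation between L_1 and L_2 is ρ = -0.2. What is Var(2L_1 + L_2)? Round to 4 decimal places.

Var(L_1) = (9.5)² = 90.25;  Var(L_2) = (3.5)² = 12.25
cov(L_1,L_2) = ρ·SD(L_1)·SD(L_2) = -0.2·9.5·3.5 = -6.65
Var(2L_1 + L_2) = (2)²·Var(L_1) + (1)²·Var(L_2) + 2·(2)·(1)·cov(L_1,L_2)
= 4·90.25 + 1·12.25 + 4·-6.65 = 346.65

346.6500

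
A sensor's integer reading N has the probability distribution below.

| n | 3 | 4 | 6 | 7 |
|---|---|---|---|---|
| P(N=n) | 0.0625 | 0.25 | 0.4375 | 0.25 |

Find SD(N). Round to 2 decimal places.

1.27

E[N] = (3)(0.0625) + (4)(0.25) + (6)(0.4375) + (7)(0.25) = 5.5625
E[N²] = (3)²(0.0625) + (4)²(0.25) + (6)²(0.4375) + (7)²(0.25) = 32.5625
V(N) = E[N²] − (E[N])² = 32.5625 − (5.5625)² = 1.62109375
SD(N) = √1.62109375 ≈ 1.27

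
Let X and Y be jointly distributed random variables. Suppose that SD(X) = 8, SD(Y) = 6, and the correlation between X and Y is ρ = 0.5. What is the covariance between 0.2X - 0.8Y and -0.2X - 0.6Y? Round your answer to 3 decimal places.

15.680

var(X) = (8)² = 64;  var(Y) = (6)² = 36
Cov(X,Y) = ρ·SD(X)·SD(Y) = 0.5·8·6 = 24
Cov(0.2X - 0.8Y, -0.2X - 0.6Y) = (0.2)(-0.2)var(X) + (-0.8)(-0.6)var(Y) + [(0.2)(-0.6) + (-0.8)(-0.2)]Cov(X,Y)
= -0.04·64 + 0.48·36 + 0.04·24 = 15.68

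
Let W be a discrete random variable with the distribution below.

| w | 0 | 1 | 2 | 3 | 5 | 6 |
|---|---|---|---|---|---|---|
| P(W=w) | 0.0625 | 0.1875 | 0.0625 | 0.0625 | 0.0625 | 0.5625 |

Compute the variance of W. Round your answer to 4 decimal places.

5.2773

E[W] = (0)(0.0625) + (1)(0.1875) + (2)(0.0625) + (3)(0.0625) + (5)(0.0625) + (6)(0.5625) = 4.1875
E[W²] = (0)²(0.0625) + (1)²(0.1875) + (2)²(0.0625) + (3)²(0.0625) + (5)²(0.0625) + (6)²(0.5625) = 22.8125
var(W) = E[W²] − (E[W])² = 22.8125 − (4.1875)² = 5.27734375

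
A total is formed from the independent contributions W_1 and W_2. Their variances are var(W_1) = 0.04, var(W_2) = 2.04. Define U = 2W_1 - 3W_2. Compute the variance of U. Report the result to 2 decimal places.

By independence, var(U) = (2)²var(W_1) + (-3)²var(W_2)
= (2)²·0.04 + (-3)²·2.04 = 18.52

18.52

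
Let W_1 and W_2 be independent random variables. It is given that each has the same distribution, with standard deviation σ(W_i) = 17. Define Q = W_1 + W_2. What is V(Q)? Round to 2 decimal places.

578.00

V(W_i) = (17)² = 289
By independence, V(Q) = (1)²V(W_1) + (1)²V(W_2)
= (1)²·289 + (1)²·289 = 578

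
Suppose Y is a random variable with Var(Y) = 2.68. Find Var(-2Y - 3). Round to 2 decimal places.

10.72

Var(-2Y - 3) = (-2)²·Var(Y) = 4·2.68 = 10.72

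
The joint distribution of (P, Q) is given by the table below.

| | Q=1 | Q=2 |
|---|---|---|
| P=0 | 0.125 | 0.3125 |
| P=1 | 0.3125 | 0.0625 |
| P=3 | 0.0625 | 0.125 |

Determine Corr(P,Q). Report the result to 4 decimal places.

-0.0574

E[P] = 0.9375,  E[Q] = 1.5
E[PQ] = 1.375
Cov(P,Q) = E[PQ] − E[P]E[Q] = 1.375 − (0.9375)(1.5) = -0.03125
V(P) = 1.18359375,  V(Q) = 0.25
ρ = -0.03125 / √(1.18359375·0.25) ≈ -0.0574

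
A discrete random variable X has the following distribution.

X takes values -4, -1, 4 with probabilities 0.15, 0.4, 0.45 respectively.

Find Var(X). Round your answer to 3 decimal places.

E[X] = (-4)(0.15) + (-1)(0.4) + (4)(0.45) = 0.8
E[X²] = (-4)²(0.15) + (-1)²(0.4) + (4)²(0.45) = 10
Var(X) = E[X²] − (E[X])² = 10 − (0.8)² = 9.36

9.360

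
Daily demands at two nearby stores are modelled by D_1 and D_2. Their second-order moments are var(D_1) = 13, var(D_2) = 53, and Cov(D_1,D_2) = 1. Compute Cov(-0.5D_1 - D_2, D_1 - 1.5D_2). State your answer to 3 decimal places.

Cov(-0.5D_1 - D_2, D_1 - 1.5D_2) = (-0.5)(1)var(D_1) + (-1)(-1.5)var(D_2) + [(-0.5)(-1.5) + (-1)(1)]Cov(D_1,D_2)
= -0.5·13 + 1.5·53 + -0.25·1 = 72.75

72.750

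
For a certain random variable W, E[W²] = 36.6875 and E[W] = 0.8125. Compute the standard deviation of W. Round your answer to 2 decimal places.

V(W) = 36.6875 − (0.8125)² = 36.02734375
σ(W) = √36.02734375 ≈ 6.00

6.00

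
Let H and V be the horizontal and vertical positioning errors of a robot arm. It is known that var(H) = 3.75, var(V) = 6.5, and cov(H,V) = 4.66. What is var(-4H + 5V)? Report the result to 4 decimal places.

var(-4H + 5V) = (-4)²·var(H) + (5)²·var(V) + 2·(-4)·(5)·cov(H,V)
= 16·3.75 + 25·6.5 + -40·4.66 = 36.1

36.1000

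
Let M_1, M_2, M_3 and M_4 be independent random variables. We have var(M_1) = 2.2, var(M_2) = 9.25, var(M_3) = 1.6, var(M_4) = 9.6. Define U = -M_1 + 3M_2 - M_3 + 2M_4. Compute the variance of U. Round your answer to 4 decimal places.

By independence, var(U) = (-1)²var(M_1) + (3)²var(M_2) + (-1)²var(M_3) + (2)²var(M_4)
= (-1)²·2.2 + (3)²·9.25 + (-1)²·1.6 + (2)²·9.6 = 125.45

125.4500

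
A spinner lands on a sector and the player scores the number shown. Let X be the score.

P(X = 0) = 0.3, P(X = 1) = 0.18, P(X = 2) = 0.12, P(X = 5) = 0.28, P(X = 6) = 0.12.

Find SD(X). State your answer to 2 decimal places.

2.35

E[X] = (0)(0.3) + (1)(0.18) + (2)(0.12) + (5)(0.28) + (6)(0.12) = 2.54
E[X²] = (0)²(0.3) + (1)²(0.18) + (2)²(0.12) + (5)²(0.28) + (6)²(0.12) = 11.98
Var(X) = E[X²] − (E[X])² = 11.98 − (2.54)² = 5.5284
SD(X) = √5.5284 ≈ 2.35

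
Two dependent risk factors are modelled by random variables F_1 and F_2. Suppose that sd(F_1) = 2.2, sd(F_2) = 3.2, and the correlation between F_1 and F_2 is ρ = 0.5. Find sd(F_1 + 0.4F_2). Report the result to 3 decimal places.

V(F_1) = (2.2)² = 4.84;  V(F_2) = (3.2)² = 10.24
cov(F_1,F_2) = ρ·sd(F_1)·sd(F_2) = 0.5·2.2·3.2 = 3.52
V(F_1 + 0.4F_2) = (1)²·V(F_1) + (0.4)²·V(F_2) + 2·(1)·(0.4)·cov(F_1,F_2)
= 1·4.84 + 0.16·10.24 + 0.8·3.52 = 9.2944
sd(F_1 + 0.4F_2) = √9.2944 ≈ 3.049

3.049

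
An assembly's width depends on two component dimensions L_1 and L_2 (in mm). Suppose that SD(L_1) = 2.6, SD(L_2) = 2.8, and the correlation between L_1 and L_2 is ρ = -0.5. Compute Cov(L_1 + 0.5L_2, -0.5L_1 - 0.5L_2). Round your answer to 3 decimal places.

-2.610

Var(L_1) = (2.6)² = 6.76;  Var(L_2) = (2.8)² = 7.84
Cov(L_1,L_2) = ρ·SD(L_1)·SD(L_2) = -0.5·2.6·2.8 = -3.64
Cov(L_1 + 0.5L_2, -0.5L_1 - 0.5L_2) = (1)(-0.5)Var(L_1) + (0.5)(-0.5)Var(L_2) + [(1)(-0.5) + (0.5)(-0.5)]Cov(L_1,L_2)
= -0.5·6.76 + -0.25·7.84 + -0.75·-3.64 = -2.61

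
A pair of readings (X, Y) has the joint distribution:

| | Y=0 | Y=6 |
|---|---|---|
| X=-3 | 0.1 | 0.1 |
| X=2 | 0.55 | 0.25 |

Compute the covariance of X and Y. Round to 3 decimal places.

-0.900

E[X] = 1,  E[Y] = 2.1
E[XY] = 1.2
Cov(X,Y) = E[XY] − E[X]E[Y] = 1.2 − (1)(2.1) = -0.9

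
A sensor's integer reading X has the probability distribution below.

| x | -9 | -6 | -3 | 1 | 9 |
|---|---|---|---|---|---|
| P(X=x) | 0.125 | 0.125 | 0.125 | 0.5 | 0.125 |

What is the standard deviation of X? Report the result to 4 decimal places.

E[X] = (-9)(0.125) + (-6)(0.125) + (-3)(0.125) + (1)(0.5) + (9)(0.125) = -0.625
E[X²] = (-9)²(0.125) + (-6)²(0.125) + (-3)²(0.125) + (1)²(0.5) + (9)²(0.125) = 26.375
V(X) = E[X²] − (E[X])² = 26.375 − (-0.625)² = 25.984375
SD(X) = √25.984375 ≈ 5.0975

5.0975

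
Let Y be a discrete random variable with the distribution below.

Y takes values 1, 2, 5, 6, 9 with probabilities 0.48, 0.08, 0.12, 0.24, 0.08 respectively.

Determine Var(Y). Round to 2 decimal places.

E[Y] = (1)(0.48) + (2)(0.08) + (5)(0.12) + (6)(0.24) + (9)(0.08) = 3.4
E[Y²] = (1)²(0.48) + (2)²(0.08) + (5)²(0.12) + (6)²(0.24) + (9)²(0.08) = 18.92
Var(Y) = E[Y²] − (E[Y])² = 18.92 − (3.4)² = 7.36

7.36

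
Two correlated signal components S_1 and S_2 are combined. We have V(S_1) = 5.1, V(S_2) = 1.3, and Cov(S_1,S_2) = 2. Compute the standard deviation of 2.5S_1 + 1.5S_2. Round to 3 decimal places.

V(2.5S_1 + 1.5S_2) = (2.5)²·V(S_1) + (1.5)²·V(S_2) + 2·(2.5)·(1.5)·Cov(S_1,S_2)
= 6.25·5.1 + 2.25·1.3 + 7.5·2 = 49.8
SD(2.5S_1 + 1.5S_2) = √49.8 ≈ 7.057

7.057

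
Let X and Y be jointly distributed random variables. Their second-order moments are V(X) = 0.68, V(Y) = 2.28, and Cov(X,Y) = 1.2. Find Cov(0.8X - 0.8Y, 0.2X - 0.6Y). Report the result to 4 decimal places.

0.4352

Cov(0.8X - 0.8Y, 0.2X - 0.6Y) = (0.8)(0.2)V(X) + (-0.8)(-0.6)V(Y) + [(0.8)(-0.6) + (-0.8)(0.2)]Cov(X,Y)
= 0.16·0.68 + 0.48·2.28 + -0.64·1.2 = 0.4352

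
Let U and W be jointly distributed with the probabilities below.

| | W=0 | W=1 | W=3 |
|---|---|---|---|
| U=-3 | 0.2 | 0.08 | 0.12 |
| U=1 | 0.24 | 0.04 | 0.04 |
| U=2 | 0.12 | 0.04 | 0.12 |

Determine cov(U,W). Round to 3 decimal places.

-0.040

E[U] = -0.32,  E[W] = 1
E[UW] = -0.36
cov(U,W) = E[UW] − E[U]E[W] = -0.36 − (-0.32)(1) = -0.04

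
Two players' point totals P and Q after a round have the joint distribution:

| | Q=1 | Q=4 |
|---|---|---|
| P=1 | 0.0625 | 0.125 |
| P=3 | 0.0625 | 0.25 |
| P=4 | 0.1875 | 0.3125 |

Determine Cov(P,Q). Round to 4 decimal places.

-0.0703

E[P] = 3.125,  E[Q] = 3.0625
E[PQ] = 9.5
Cov(P,Q) = E[PQ] − E[P]E[Q] = 9.5 − (3.125)(3.0625) = -0.0703125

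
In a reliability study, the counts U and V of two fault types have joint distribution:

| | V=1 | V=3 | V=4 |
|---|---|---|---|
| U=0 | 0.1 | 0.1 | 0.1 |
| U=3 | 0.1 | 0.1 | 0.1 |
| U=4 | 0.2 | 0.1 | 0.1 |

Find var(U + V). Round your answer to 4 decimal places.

E[U] = 2.5,  E[V] = 2.5,  E[UV] = 6
var(U) = 9.1 − (2.5)² = 2.85;  var(V) = 7.9 − (2.5)² = 1.65
Cov(U,V) = 6 − (2.5)(2.5) = -0.25
var(U + V) = (1)²·2.85 + (1)²·1.65 + 2·(1)·(1)·-0.25 = 4

4.0000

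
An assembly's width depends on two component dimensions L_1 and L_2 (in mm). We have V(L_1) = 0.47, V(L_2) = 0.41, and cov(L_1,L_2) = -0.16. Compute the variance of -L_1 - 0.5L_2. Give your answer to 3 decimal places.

V(-L_1 - 0.5L_2) = (-1)²·V(L_1) + (-0.5)²·V(L_2) + 2·(-1)·(-0.5)·cov(L_1,L_2)
= 1·0.47 + 0.25·0.41 + 1·-0.16 = 0.4125

0.413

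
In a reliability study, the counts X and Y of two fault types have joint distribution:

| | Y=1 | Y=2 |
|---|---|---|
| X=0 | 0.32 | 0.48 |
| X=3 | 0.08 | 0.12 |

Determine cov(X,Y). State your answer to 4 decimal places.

0.0000

E[X] = 0.6,  E[Y] = 1.6
E[XY] = 0.96
cov(X,Y) = E[XY] − E[X]E[Y] = 0.96 − (0.6)(1.6) = 0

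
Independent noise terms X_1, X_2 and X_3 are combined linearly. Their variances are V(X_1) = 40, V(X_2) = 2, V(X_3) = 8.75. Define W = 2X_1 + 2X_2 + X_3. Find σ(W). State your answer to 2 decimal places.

By independence, V(W) = (2)²V(X_1) + (2)²V(X_2) + (1)²V(X_3)
= (2)²·40 + (2)²·2 + (1)²·8.75 = 176.75
σ(W) = √176.75 ≈ 13.29

13.29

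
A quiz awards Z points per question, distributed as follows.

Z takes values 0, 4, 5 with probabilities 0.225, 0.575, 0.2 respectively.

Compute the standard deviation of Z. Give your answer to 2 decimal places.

E[Z] = (0)(0.225) + (4)(0.575) + (5)(0.2) = 3.3
E[Z²] = (0)²(0.225) + (4)²(0.575) + (5)²(0.2) = 14.2
V(Z) = E[Z²] − (E[Z])² = 14.2 − (3.3)² = 3.31
SD(Z) = √3.31 ≈ 1.82

1.82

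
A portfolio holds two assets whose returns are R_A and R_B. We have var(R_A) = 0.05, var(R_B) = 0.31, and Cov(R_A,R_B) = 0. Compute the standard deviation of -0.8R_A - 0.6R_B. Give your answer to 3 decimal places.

0.379

var(-0.8R_A - 0.6R_B) = (-0.8)²·var(R_A) + (-0.6)²·var(R_B) + 2·(-0.8)·(-0.6)·Cov(R_A,R_B)
= 0.64·0.05 + 0.36·0.31 + 0.96·0 = 0.1436
σ(-0.8R_A - 0.6R_B) = √0.1436 ≈ 0.379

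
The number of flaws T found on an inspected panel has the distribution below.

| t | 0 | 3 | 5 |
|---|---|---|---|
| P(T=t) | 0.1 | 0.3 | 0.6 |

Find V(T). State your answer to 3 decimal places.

E[T] = (0)(0.1) + (3)(0.3) + (5)(0.6) = 3.9
E[T²] = (0)²(0.1) + (3)²(0.3) + (5)²(0.6) = 17.7
V(T) = E[T²] − (E[T])² = 17.7 − (3.9)² = 2.49

2.490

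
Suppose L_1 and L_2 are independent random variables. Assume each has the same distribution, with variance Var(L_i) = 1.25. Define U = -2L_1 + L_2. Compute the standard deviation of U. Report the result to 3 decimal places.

By independence, Var(U) = (-2)²Var(L_1) + (1)²Var(L_2)
= (-2)²·1.25 + (1)²·1.25 = 6.25
σ(U) = √6.25 ≈ 2.500

2.500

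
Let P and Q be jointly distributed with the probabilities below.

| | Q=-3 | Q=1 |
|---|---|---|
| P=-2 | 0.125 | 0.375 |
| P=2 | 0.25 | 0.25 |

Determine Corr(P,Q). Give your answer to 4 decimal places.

-0.2582

E[P] = 0,  E[Q] = -0.5
E[PQ] = -1
cov(P,Q) = E[PQ] − E[P]E[Q] = -1 − (0)(-0.5) = -1
var(P) = 4,  var(Q) = 3.75
ρ = -1 / √(4·3.75) ≈ -0.2582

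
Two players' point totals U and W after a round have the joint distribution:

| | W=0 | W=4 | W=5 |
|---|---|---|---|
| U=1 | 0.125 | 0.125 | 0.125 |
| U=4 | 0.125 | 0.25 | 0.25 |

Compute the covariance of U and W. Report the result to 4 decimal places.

0.4219

E[U] = 2.875,  E[W] = 3.375
E[UW] = 10.125
cov(U,W) = E[UW] − E[U]E[W] = 10.125 − (2.875)(3.375) = 0.421875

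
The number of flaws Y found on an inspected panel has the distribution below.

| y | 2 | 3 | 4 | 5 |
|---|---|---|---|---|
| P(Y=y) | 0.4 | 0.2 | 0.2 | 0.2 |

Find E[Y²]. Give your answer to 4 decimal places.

E[Y²] = (2)²(0.4) + (3)²(0.2) + (4)²(0.2) + (5)²(0.2) = 11.6

11.6000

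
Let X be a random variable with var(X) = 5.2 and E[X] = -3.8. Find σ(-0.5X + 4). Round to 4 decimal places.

var(-0.5X + 4) = (-0.5)²·5.2 = 1.3
σ(-0.5X + 4) = √1.3 ≈ 1.1402

1.1402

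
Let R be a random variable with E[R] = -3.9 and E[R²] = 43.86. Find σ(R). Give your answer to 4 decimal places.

Var(R) = 43.86 − (-3.9)² = 28.65
σ(R) = √28.65 ≈ 5.3526

5.3526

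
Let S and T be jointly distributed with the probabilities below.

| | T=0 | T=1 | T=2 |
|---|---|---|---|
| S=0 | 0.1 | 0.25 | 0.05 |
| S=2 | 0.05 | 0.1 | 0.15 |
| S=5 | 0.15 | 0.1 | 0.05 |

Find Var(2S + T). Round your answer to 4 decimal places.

16.9275

E[S] = 2.1,  E[T] = 0.95,  E[ST] = 1.8
Var(S) = 8.7 − (2.1)² = 4.29;  Var(T) = 1.45 − (0.95)² = 0.5475
cov(S,T) = 1.8 − (2.1)(0.95) = -0.195
Var(2S + T) = (2)²·4.29 + (1)²·0.5475 + 2·(2)·(1)·-0.195 = 16.9275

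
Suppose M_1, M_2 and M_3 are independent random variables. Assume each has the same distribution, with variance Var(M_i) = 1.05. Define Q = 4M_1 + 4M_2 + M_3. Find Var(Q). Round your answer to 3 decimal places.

By independence, Var(Q) = (4)²Var(M_1) + (4)²Var(M_2) + (1)²Var(M_3)
= (4)²·1.05 + (4)²·1.05 + (1)²·1.05 = 34.65

34.650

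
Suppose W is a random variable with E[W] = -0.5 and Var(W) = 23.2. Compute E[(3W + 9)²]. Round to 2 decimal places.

E[3W + 9] = 3·-0.5 + 9 = 7.5
Var(3W + 9) = (3)²·23.2 = 208.8
E[(3W + 9)²] = Var((3W + 9)) + (E[(3W + 9)])² = 208.8 + (7.5)² = 265.05

265.05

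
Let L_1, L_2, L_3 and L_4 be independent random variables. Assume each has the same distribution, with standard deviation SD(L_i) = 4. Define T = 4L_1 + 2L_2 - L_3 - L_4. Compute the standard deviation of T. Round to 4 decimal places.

18.7617

Var(L_i) = (4)² = 16
By independence, Var(T) = (4)²Var(L_1) + (2)²Var(L_2) + (-1)²Var(L_3) + (-1)²Var(L_4)
= (4)²·16 + (2)²·16 + (-1)²·16 + (-1)²·16 = 352
SD(T) = √352 ≈ 18.7617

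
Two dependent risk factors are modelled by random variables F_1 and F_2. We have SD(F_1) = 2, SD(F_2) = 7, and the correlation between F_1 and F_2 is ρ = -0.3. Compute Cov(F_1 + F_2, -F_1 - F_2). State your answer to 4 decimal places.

-44.6000

V(F_1) = (2)² = 4;  V(F_2) = (7)² = 49
Cov(F_1,F_2) = ρ·SD(F_1)·SD(F_2) = -0.3·2·7 = -4.2
Cov(F_1 + F_2, -F_1 - F_2) = (1)(-1)V(F_1) + (1)(-1)V(F_2) + [(1)(-1) + (1)(-1)]Cov(F_1,F_2)
= -1·4 + -1·49 + -2·-4.2 = -44.6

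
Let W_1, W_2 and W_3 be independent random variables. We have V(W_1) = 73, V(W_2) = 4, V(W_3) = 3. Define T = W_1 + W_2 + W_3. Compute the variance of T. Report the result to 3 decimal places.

By independence, V(T) = (1)²V(W_1) + (1)²V(W_2) + (1)²V(W_3)
= (1)²·73 + (1)²·4 + (1)²·3 = 80

80.000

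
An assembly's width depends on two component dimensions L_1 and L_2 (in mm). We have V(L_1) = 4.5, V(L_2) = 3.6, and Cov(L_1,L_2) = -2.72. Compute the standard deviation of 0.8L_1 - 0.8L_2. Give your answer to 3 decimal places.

2.944

V(0.8L_1 - 0.8L_2) = (0.8)²·V(L_1) + (-0.8)²·V(L_2) + 2·(0.8)·(-0.8)·Cov(L_1,L_2)
= 0.64·4.5 + 0.64·3.6 + -1.28·-2.72 = 8.6656
σ(0.8L_1 - 0.8L_2) = √8.6656 ≈ 2.944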